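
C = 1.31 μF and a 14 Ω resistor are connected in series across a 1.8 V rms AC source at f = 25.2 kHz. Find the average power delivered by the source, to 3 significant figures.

207 mW

ω = 2πf = 158300 rad/s
X_C = 1/(ωC) = 4.82 Ω
Z = 14.0 − j4.82 Ω
|Z| = √(14.0² + 4.82²) = 14.8 Ω
∠Z = arctan(-4.82/14.0) = -19.0°
I = V/|Z| = 122 mA
P = VI cos φ = 1.8 × 0.122 × cos(-19.0°) = 207 mW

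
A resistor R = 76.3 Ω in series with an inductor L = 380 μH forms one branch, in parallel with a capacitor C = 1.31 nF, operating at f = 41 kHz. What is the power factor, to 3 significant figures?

0.636

ω = 2πf = 257600 rad/s
X_L = ωL = 97.9 Ω
X_C = 1/(ωC) = 2960 Ω
Branch 1 (R+jX_L): Z₁ = 76.3 + j97.9 Ω, |Z₁| = 124 Ω
Branch 2 (−jX_C): Z₂ = −j2960 Ω
Parallel: Z = Z₁Z₂/(Z₁+Z₂), |Z| = 128 Ω, ∠Z = 50.5°
cos φ = cos(50.5°) = 0.636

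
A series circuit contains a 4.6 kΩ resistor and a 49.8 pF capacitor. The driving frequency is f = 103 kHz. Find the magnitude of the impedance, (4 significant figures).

31370 Ω

ω = 2πf = 647200 rad/s
X_C = 1/(ωC) = 31030 Ω
Z = 4600 − j31030 Ω
|Z| = √(4600² + 31030²) = 31370 Ω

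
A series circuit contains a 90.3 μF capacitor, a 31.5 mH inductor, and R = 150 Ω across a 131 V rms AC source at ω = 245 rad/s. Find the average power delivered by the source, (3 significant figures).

X_L = ωL = 7.72 Ω
X_C = 1/(ωC) = 45.2 Ω
Net reactance X = X_L − X_C = -37.5 Ω
Z = 150 − j37.5 Ω
|Z| = √(150² + 37.5²) = 155 Ω
∠Z = arctan(-37.5/150) = -14.0°
I = V/|Z| = 847 mA
P = VI cos φ = 131 × 0.847 × cos(-14.0°) = 108 W

108 W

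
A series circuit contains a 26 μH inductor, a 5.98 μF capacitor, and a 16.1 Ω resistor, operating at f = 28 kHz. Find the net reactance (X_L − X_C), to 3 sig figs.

3.62 Ω

ω = 2πf = 175900 rad/s
X_L = ωL = 4.57 Ω
X_C = 1/(ωC) = 0.951 Ω
X = 4.57 − 0.951 = 3.62 Ω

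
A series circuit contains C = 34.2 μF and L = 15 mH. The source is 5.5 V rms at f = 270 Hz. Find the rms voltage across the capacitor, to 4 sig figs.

11.54 V

ω = 2πf = 1696 rad/s
X_L = ωL = 25.45 Ω
X_C = 1/(ωC) = 17.24 Ω
Net reactance X = X_L − X_C = 8.211 Ω
Z = j8.211 Ω
|Z| = √(0² + 8.211²) = 8.211 Ω
I = V/|Z| = 669.8 mA
V_C = I·|Z_C| = 0.6698 × 17.24 = 11.54 V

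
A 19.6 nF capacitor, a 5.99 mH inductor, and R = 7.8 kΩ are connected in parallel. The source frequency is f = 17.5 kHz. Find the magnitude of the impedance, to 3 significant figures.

ω = 2πf = 110000 rad/s
X_L = ωL = 659 Ω
X_C = 1/(ωC) = 464 Ω
Parallel: admittances add. Y = 1/R + 1/(jωL) + jωC
Y = (0.000128 + j0.000637) S
|Y| = 0.000650 S → |Z| = 1/|Y| = 1540 Ω, ∠Z = −∠Y = -78.6°

1540 Ω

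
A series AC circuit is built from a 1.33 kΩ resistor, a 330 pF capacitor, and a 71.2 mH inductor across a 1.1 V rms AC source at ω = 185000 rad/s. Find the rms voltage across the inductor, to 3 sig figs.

X_L = ωL = 13200 Ω
X_C = 1/(ωC) = 16400 Ω
Net reactance X = X_L − X_C = -3210 Ω
Z = 1330 − j3210 Ω
|Z| = √(1330² + 3210²) = 3470 Ω
I = V/|Z| = 317 μA
V_L = I·|Z_L| = 0.000317 × 13200 = 4.17 V

4.17 V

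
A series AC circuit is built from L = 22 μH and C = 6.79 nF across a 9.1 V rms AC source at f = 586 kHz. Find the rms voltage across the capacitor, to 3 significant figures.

8.88 V

ω = 2πf = 3.682e+06 rad/s
X_L = ωL = 81.0 Ω
X_C = 1/(ωC) = 40.0 Ω
Net reactance X = X_L − X_C = 41.0 Ω
Z = j41.0 Ω
|Z| = √(0² + 41.0²) = 41.0 Ω
I = V/|Z| = 222 mA
V_C = I·|Z_C| = 0.222 × 40.0 = 8.88 V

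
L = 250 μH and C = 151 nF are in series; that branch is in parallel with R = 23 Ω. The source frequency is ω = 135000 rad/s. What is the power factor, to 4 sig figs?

X_L = ωL = 33.75 Ω
X_C = 1/(ωC) = 49.06 Ω
Branch 1: Z₁ = R = 23.00 Ω
Branch 2 (series LC): Z₂ = j(X_L − X_C) = −j15.31 Ω
Parallel: Z = Z₁Z₂/(Z₁+Z₂), |Z| = 12.74 Ω, ∠Z = -56.36°
cos φ = cos(-56.36°) = 0.5540

0.5540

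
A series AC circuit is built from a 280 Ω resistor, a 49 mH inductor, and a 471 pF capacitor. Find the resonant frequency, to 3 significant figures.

ω₀ = 1/√(LC) = 1/√(0.049 × 4.71e-10) = 208200 rad/s
f₀ = ω₀/(2π) = 33.1 kHz

33.1 kHz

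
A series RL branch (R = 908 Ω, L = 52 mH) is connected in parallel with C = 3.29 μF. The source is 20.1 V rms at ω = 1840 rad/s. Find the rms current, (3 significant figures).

121 mA

X_L = ωL = 95.7 Ω
X_C = 1/(ωC) = 165 Ω
Branch 1 (R+jX_L): Z₁ = 908 + j95.7 Ω, |Z₁| = 913 Ω
Branch 2 (−jX_C): Z₂ = −j165 Ω
Parallel: Z = Z₁Z₂/(Z₁+Z₂), |Z| = 166 Ω, ∠Z = -79.6°
I = V/|Z| = 20.1/166 = 121 mA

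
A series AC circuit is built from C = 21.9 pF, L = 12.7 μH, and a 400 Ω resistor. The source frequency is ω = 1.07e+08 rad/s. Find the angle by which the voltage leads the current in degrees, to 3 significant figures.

66.8°

X_L = ωL = 1360 Ω
X_C = 1/(ωC) = 427 Ω
Net reactance X = X_L − X_C = 932 Ω
Z = 400 + j932 Ω
|Z| = √(400² + 932²) = 1010 Ω
∠Z = arctan(932/400) = 66.8°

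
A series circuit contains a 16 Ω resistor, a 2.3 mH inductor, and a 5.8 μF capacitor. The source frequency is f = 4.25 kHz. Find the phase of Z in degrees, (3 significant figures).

73.8°

ω = 2πf = 26700 rad/s
X_L = ωL = 61.4 Ω
X_C = 1/(ωC) = 6.46 Ω
Net reactance X = X_L − X_C = 55.0 Ω
Z = 16.0 + j55.0 Ω
|Z| = √(16.0² + 55.0²) = 57.2 Ω
∠Z = arctan(55.0/16.0) = 73.8°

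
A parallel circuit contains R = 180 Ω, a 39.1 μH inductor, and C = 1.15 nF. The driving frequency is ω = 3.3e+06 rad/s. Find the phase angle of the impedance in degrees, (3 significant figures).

35.4°

X_L = ωL = 129 Ω
X_C = 1/(ωC) = 264 Ω
Parallel: admittances add. Y = 1/R + 1/(jωL) + jωC
Y = (0.00556 − j0.00396) S
|Y| = 0.00682 S → |Z| = 1/|Y| = 147 Ω, ∠Z = −∠Y = 35.4°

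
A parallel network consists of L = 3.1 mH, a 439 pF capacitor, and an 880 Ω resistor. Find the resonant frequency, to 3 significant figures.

136 kHz

ω₀ = 1/√(LC) = 1/√(0.0031 × 4.39e-10) = 857200 rad/s
f₀ = ω₀/(2π) = 136 kHz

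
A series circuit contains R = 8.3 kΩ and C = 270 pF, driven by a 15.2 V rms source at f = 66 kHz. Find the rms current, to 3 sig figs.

1.25 mA

ω = 2πf = 414700 rad/s
X_C = 1/(ωC) = 8930 Ω
Z = 8300 − j8930 Ω
|Z| = √(8300² + 8930²) = 12200 Ω
I = V/|Z| = 15.2/12200 = 1.25 mA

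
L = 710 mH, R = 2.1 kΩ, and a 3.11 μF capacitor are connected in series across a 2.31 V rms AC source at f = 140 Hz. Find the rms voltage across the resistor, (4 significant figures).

2.293 V

ω = 2πf = 879.6 rad/s
X_L = ωL = 624.5 Ω
X_C = 1/(ωC) = 365.5 Ω
Net reactance X = X_L − X_C = 259.0 Ω
Z = 2100 + j259.0 Ω
|Z| = √(2100² + 259.0²) = 2116 Ω
I = V/|Z| = 1.092 mA
V_R = I·|Z_R| = 0.001092 × 2100 = 2.293 V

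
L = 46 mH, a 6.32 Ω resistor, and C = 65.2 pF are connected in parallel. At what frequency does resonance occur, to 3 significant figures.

ω₀ = 1/√(LC) = 1/√(0.046 × 6.52e-11) = 577400 rad/s
f₀ = ω₀/(2π) = 91.9 kHz

91.9 kHz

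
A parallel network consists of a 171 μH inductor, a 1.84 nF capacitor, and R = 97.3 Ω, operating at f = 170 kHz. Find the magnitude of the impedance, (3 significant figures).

92.1 Ω

ω = 2πf = 1.068e+06 rad/s
X_L = ωL = 183 Ω
X_C = 1/(ωC) = 509 Ω
Parallel: admittances add. Y = 1/R + 1/(jωL) + jωC
Y = (0.0103 − j0.00351) S
|Y| = 0.0109 S → |Z| = 1/|Y| = 92.1 Ω, ∠Z = −∠Y = 18.9°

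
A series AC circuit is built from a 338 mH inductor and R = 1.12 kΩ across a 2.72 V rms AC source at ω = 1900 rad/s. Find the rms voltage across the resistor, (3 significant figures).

X_L = ωL = 642 Ω
Z = 1120 + j642 Ω
|Z| = √(1120² + 642²) = 1290 Ω
I = V/|Z| = 2.11 mA
V_R = I·|Z_R| = 0.00211 × 1120 = 2.36 V

2.36 V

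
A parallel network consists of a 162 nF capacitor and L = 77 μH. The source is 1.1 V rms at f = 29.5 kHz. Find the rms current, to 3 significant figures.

ω = 2πf = 185400 rad/s
X_L = ωL = 14.3 Ω
X_C = 1/(ωC) = 33.3 Ω
Parallel: admittances add. Y = 1/(jωL) + jωC
Y = (0 − j0.0400) S
|Y| = 0.0400 S → |Z| = 1/|Y| = 25.0 Ω, ∠Z = −∠Y = 90.0°
I = V/|Z| = 1.1/25.0 = 44.0 mA

44.0 mA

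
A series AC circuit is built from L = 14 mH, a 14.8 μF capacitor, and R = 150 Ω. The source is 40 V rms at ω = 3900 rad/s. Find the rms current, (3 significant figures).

X_L = ωL = 54.6 Ω
X_C = 1/(ωC) = 17.3 Ω
Net reactance X = X_L − X_C = 37.3 Ω
Z = 150 + j37.3 Ω
|Z| = √(150² + 37.3²) = 155 Ω
I = V/|Z| = 40/155 = 259 mA

259 mA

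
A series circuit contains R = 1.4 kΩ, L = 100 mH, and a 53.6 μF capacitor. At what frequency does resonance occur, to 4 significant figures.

ω₀ = 1/√(LC) = 1/√(0.1 × 5.36e-05) = 431.9 rad/s
f₀ = ω₀/(2π) = 68.74 Hz

68.74 Hz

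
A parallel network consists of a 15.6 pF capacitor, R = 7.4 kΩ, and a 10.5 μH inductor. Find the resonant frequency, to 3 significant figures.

12.4 MHz

ω₀ = 1/√(LC) = 1/√(1.05e-05 × 1.56e-11) = 7.813e+07 rad/s
f₀ = ω₀/(2π) = 12.4 MHz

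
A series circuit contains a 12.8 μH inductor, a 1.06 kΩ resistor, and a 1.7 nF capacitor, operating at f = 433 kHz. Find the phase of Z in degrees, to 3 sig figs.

ω = 2πf = 2.721e+06 rad/s
X_L = ωL = 34.8 Ω
X_C = 1/(ωC) = 216 Ω
Net reactance X = X_L − X_C = -181 Ω
Z = 1060 − j181 Ω
|Z| = √(1060² + 181²) = 1080 Ω
∠Z = arctan(-181/1060) = -9.71°

-9.71°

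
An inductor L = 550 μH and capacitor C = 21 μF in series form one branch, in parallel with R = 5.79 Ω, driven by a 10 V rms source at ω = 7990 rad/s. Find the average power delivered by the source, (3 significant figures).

X_L = ωL = 4.39 Ω
X_C = 1/(ωC) = 5.96 Ω
Branch 1: Z₁ = R = 5.79 Ω
Branch 2 (series LC): Z₂ = j(X_L − X_C) = −j1.57 Ω
Parallel: Z = Z₁Z₂/(Z₁+Z₂), |Z| = 1.51 Ω, ∠Z = -74.9°
I = V/|Z| = 6.62 A
P = VI cos φ = 10 × 6.62 × cos(-74.9°) = 17.3 W

17.3 W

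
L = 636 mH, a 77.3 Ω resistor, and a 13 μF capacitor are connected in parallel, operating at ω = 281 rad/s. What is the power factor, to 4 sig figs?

X_L = ωL = 178.7 Ω
X_C = 1/(ωC) = 273.7 Ω
Parallel: admittances add. Y = 1/R + 1/(jωL) + jωC
Y = (0.01294 − j0.001942) S
|Y| = 0.01308 S → |Z| = 1/|Y| = 76.44 Ω, ∠Z = −∠Y = 8.539°
cos φ = cos(8.539°) = 0.9889

0.9889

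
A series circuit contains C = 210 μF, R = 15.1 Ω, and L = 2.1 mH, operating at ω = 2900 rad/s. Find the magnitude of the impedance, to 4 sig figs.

X_L = ωL = 6.090 Ω
X_C = 1/(ωC) = 1.642 Ω
Net reactance X = X_L − X_C = 4.448 Ω
Z = 15.10 + j4.448 Ω
|Z| = √(15.10² + 4.448²) = 15.74 Ω

15.74 Ω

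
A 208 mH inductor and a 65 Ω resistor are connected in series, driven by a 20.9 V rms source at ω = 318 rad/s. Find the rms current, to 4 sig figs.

X_L = ωL = 66.14 Ω
Z = 65.00 + j66.14 Ω
|Z| = √(65.00² + 66.14²) = 92.74 Ω
I = V/|Z| = 20.9/92.74 = 225.4 mA

225.4 mA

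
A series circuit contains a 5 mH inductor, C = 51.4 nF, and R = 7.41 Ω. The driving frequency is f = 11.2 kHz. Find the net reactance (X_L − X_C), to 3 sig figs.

75.4 Ω

ω = 2πf = 70370 rad/s
X_L = ωL = 352 Ω
X_C = 1/(ωC) = 276 Ω
X = 352 − 276 = 75.4 Ω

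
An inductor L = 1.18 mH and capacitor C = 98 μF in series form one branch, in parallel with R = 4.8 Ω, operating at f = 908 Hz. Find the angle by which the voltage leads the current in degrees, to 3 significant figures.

44.2°

ω = 2πf = 5705 rad/s
X_L = ωL = 6.73 Ω
X_C = 1/(ωC) = 1.79 Ω
Branch 1: Z₁ = R = 4.80 Ω
Branch 2 (series LC): Z₂ = j(X_L − X_C) = j4.94 Ω
Parallel: Z = Z₁Z₂/(Z₁+Z₂), |Z| = 3.44 Ω, ∠Z = 44.2°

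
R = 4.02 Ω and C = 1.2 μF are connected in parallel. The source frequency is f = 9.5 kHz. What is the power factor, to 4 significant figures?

0.9610

ω = 2πf = 59690 rad/s
X_C = 1/(ωC) = 13.96 Ω
Parallel: admittances add. Y = 1/R + jωC
Y = (0.2488 + j0.07163) S
|Y| = 0.2589 S → |Z| = 1/|Y| = 3.863 Ω, ∠Z = −∠Y = -16.06°
cos φ = cos(-16.06°) = 0.9610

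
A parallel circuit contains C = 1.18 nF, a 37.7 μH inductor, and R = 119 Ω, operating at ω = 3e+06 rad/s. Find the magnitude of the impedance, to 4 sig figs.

100.6 Ω

X_L = ωL = 113.1 Ω
X_C = 1/(ωC) = 282.5 Ω
Parallel: admittances add. Y = 1/R + 1/(jωL) + jωC
Y = (0.008403 − j0.005302) S
|Y| = 0.009936 S → |Z| = 1/|Y| = 100.6 Ω, ∠Z = −∠Y = 32.25°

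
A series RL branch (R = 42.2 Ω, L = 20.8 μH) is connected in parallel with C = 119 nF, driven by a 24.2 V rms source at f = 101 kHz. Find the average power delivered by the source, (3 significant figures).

12.6 W

ω = 2πf = 634600 rad/s
X_L = ωL = 13.2 Ω
X_C = 1/(ωC) = 13.2 Ω
Branch 1 (R+jX_L): Z₁ = 42.2 + j13.2 Ω, |Z₁| = 44.2 Ω
Branch 2 (−jX_C): Z₂ = −j13.2 Ω
Parallel: Z = Z₁Z₂/(Z₁+Z₂), |Z| = 13.9 Ω, ∠Z = -72.6°
I = V/|Z| = 1.74 A
P = VI cos φ = 24.2 × 1.74 × cos(-72.6°) = 12.6 W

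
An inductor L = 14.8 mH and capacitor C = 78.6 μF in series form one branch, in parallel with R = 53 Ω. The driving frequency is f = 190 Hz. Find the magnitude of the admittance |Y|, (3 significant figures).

ω = 2πf = 1194 rad/s
X_L = ωL = 17.7 Ω
X_C = 1/(ωC) = 10.7 Ω
Branch 1: Z₁ = R = 53.0 Ω
Branch 2 (series LC): Z₂ = j(X_L − X_C) = j7.01 Ω
Parallel: Z = Z₁Z₂/(Z₁+Z₂), |Z| = 6.95 Ω, ∠Z = 82.5°
|Y| = 1/|Z| = 144 mS

144 mS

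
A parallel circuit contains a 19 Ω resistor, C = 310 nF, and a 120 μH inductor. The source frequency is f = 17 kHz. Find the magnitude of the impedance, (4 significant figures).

14.45 Ω

ω = 2πf = 106800 rad/s
X_L = ωL = 12.82 Ω
X_C = 1/(ωC) = 30.20 Ω
Parallel: admittances add. Y = 1/R + 1/(jωL) + jωC
Y = (0.05263 − j0.04490) S
|Y| = 0.06918 S → |Z| = 1/|Y| = 14.45 Ω, ∠Z = −∠Y = 40.47°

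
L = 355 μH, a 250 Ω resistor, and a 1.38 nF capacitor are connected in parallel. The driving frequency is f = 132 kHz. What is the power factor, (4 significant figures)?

ω = 2πf = 829400 rad/s
X_L = ωL = 294.4 Ω
X_C = 1/(ωC) = 873.7 Ω
Parallel: admittances add. Y = 1/R + 1/(jωL) + jωC
Y = (0.004000 − j0.002252) S
|Y| = 0.004590 S → |Z| = 1/|Y| = 217.9 Ω, ∠Z = −∠Y = 29.38°
cos φ = cos(29.38°) = 0.8714

0.8714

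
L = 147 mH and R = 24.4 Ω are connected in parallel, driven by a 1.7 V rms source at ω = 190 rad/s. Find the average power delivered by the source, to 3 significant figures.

118 mW

X_L = ωL = 27.9 Ω
Parallel: admittances add. Y = 1/R + 1/(jωL)
Y = (0.0410 − j0.0358) S
|Y| = 0.0544 S → |Z| = 1/|Y| = 18.4 Ω, ∠Z = −∠Y = 41.1°
I = V/|Z| = 92.5 mA
P = VI cos φ = 1.7 × 0.0925 × cos(41.1°) = 118 mW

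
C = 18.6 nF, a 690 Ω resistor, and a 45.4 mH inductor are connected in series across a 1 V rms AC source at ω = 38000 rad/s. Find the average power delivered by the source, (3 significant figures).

1.21 mW

X_L = ωL = 1730 Ω
X_C = 1/(ωC) = 1410 Ω
Net reactance X = X_L − X_C = 310 Ω
Z = 690 + j310 Ω
|Z| = √(690² + 310²) = 757 Ω
∠Z = arctan(310/690) = 24.2°
I = V/|Z| = 1.32 mA
P = VI cos φ = 1 × 0.00132 × cos(24.2°) = 1.21 mW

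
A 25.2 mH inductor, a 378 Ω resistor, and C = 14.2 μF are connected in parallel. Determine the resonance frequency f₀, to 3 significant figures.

ω₀ = 1/√(LC) = 1/√(0.0252 × 1.42e-05) = 1672 rad/s
f₀ = ω₀/(2π) = 266 Hz

266 Hz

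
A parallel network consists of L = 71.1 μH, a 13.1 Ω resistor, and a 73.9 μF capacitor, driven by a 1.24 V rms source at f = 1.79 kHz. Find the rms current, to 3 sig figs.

529 mA

ω = 2πf = 11250 rad/s
X_L = ωL = 0.800 Ω
X_C = 1/(ωC) = 1.20 Ω
Parallel: admittances add. Y = 1/R + 1/(jωL) + jωC
Y = (0.0763 − j0.419) S
|Y| = 0.426 S → |Z| = 1/|Y| = 2.35 Ω, ∠Z = −∠Y = 79.7°
I = V/|Z| = 1.24/2.35 = 529 mA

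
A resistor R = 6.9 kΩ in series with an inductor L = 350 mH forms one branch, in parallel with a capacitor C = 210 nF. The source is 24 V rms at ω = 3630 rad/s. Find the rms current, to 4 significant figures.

17.99 mA

X_L = ωL = 1270 Ω
X_C = 1/(ωC) = 1312 Ω
Branch 1 (R+jX_L): Z₁ = 6900 + j1270 Ω, |Z₁| = 7016 Ω
Branch 2 (−jX_C): Z₂ = −j1312 Ω
Parallel: Z = Z₁Z₂/(Z₁+Z₂), |Z| = 1334 Ω, ∠Z = -79.22°
I = V/|Z| = 24/1334 = 17.99 mA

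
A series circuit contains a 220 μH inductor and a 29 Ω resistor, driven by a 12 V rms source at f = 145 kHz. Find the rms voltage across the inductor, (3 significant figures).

ω = 2πf = 911100 rad/s
X_L = ωL = 200 Ω
Z = 29.0 + j200 Ω
|Z| = √(29.0² + 200²) = 203 Ω
I = V/|Z| = 59.3 mA
V_L = I·|Z_L| = 0.0593 × 200 = 11.9 V

11.9 V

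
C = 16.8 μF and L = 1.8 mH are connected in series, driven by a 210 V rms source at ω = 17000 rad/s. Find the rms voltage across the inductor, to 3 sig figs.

237 V

X_L = ωL = 30.6 Ω
X_C = 1/(ωC) = 3.50 Ω
Net reactance X = X_L − X_C = 27.1 Ω
Z = j27.1 Ω
|Z| = √(0² + 27.1²) = 27.1 Ω
I = V/|Z| = 7.75 A
V_L = I·|Z_L| = 7.75 × 30.6 = 237 V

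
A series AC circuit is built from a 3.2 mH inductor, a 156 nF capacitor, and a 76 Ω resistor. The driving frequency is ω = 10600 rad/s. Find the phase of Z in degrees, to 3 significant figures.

X_L = ωL = 33.9 Ω
X_C = 1/(ωC) = 605 Ω
Net reactance X = X_L − X_C = -571 Ω
Z = 76.0 − j571 Ω
|Z| = √(76.0² + 571²) = 576 Ω
∠Z = arctan(-571/76.0) = -82.4°

-82.4°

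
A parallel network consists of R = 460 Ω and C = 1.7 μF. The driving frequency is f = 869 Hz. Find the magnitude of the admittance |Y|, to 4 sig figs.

ω = 2πf = 5460 rad/s
X_C = 1/(ωC) = 107.7 Ω
Parallel: admittances add. Y = 1/R + jωC
Y = (0.002174 + j0.009282) S
|Y| = 0.009533 S → |Z| = 1/|Y| = 104.9 Ω, ∠Z = −∠Y = -76.82°

9.533 mS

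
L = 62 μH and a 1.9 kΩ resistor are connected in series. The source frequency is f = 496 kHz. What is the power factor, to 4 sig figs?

ω = 2πf = 3.116e+06 rad/s
X_L = ωL = 193.2 Ω
Z = 1900 + j193.2 Ω
|Z| = √(1900² + 193.2²) = 1910 Ω
∠Z = arctan(193.2/1900) = 5.807°
cos φ = cos(5.807°) = 0.9949

0.9949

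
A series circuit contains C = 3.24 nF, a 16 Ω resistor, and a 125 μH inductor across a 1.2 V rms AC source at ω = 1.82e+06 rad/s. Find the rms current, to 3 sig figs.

20.0 mA

X_L = ωL = 228 Ω
X_C = 1/(ωC) = 170 Ω
Net reactance X = X_L − X_C = 57.9 Ω
Z = 16.0 + j57.9 Ω
|Z| = √(16.0² + 57.9²) = 60.1 Ω
I = V/|Z| = 1.2/60.1 = 20.0 mA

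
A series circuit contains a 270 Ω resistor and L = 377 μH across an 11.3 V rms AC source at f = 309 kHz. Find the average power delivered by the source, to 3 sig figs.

ω = 2πf = 1.942e+06 rad/s
X_L = ωL = 732 Ω
Z = 270 + j732 Ω
|Z| = √(270² + 732²) = 780 Ω
∠Z = arctan(732/270) = 69.8°
I = V/|Z| = 14.5 mA
P = VI cos φ = 11.3 × 0.0145 × cos(69.8°) = 56.6 mW

56.6 mW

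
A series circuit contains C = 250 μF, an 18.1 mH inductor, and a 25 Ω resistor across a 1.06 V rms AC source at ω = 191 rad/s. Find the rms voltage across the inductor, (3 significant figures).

0.120 V

X_L = ωL = 3.46 Ω
X_C = 1/(ωC) = 20.9 Ω
Net reactance X = X_L − X_C = -17.5 Ω
Z = 25.0 − j17.5 Ω
|Z| = √(25.0² + 17.5²) = 30.5 Ω
I = V/|Z| = 34.7 mA
V_L = I·|Z_L| = 0.0347 × 3.46 = 0.120 V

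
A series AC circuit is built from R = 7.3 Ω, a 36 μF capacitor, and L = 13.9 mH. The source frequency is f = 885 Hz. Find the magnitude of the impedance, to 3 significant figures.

ω = 2πf = 5561 rad/s
X_L = ωL = 77.3 Ω
X_C = 1/(ωC) = 5.00 Ω
Net reactance X = X_L − X_C = 72.3 Ω
Z = 7.30 + j72.3 Ω
|Z| = √(7.30² + 72.3²) = 72.7 Ω

72.7 Ω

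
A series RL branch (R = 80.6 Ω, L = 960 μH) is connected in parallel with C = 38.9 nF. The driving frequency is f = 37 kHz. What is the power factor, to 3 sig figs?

0.271

ω = 2πf = 232500 rad/s
X_L = ωL = 223 Ω
X_C = 1/(ωC) = 111 Ω
Branch 1 (R+jX_L): Z₁ = 80.6 + j223 Ω, |Z₁| = 237 Ω
Branch 2 (−jX_C): Z₂ = −j111 Ω
Parallel: Z = Z₁Z₂/(Z₁+Z₂), |Z| = 189 Ω, ∠Z = -74.3°
cos φ = cos(-74.3°) = 0.271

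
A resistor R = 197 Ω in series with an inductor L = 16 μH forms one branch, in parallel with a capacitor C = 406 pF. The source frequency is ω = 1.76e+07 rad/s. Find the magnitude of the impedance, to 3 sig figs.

198 Ω

X_L = ωL = 282 Ω
X_C = 1/(ωC) = 140 Ω
Branch 1 (R+jX_L): Z₁ = 197 + j282 Ω, |Z₁| = 344 Ω
Branch 2 (−jX_C): Z₂ = −j140 Ω
Parallel: Z = Z₁Z₂/(Z₁+Z₂), |Z| = 198 Ω, ∠Z = -70.7°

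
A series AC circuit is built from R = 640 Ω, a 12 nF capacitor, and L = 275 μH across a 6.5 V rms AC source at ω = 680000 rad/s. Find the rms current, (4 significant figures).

X_L = ωL = 187.0 Ω
X_C = 1/(ωC) = 122.5 Ω
Net reactance X = X_L − X_C = 64.45 Ω
Z = 640.0 + j64.45 Ω
|Z| = √(640.0² + 64.45²) = 643.2 Ω
I = V/|Z| = 6.5/643.2 = 10.11 mA

10.11 mA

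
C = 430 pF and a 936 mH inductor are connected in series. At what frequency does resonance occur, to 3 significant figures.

ω₀ = 1/√(LC) = 1/√(0.936 × 4.3e-10) = 49850 rad/s
f₀ = ω₀/(2π) = 7.93 kHz

7.93 kHz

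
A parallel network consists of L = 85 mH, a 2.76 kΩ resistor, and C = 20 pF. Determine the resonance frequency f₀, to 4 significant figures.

ω₀ = 1/√(LC) = 1/√(0.085 × 2e-11) = 767000 rad/s
f₀ = ω₀/(2π) = 122.1 kHz

122.1 kHz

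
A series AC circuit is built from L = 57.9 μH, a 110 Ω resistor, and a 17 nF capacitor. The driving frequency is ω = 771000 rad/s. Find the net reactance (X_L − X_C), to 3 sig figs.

X_L = ωL = 44.6 Ω
X_C = 1/(ωC) = 76.3 Ω
X = 44.6 − 76.3 = -31.7 Ω

-31.7 Ω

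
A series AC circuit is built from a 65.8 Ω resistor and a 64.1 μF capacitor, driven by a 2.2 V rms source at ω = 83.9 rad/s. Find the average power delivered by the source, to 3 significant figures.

X_C = 1/(ωC) = 186 Ω
Z = 65.8 − j186 Ω
|Z| = √(65.8² + 186²) = 197 Ω
∠Z = arctan(-186/65.8) = -70.5°
I = V/|Z| = 11.2 mA
P = VI cos φ = 2.2 × 0.0112 × cos(-70.5°) = 8.19 mW

8.19 mW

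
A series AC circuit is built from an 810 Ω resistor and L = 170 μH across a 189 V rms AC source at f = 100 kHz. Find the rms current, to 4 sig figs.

231.3 mA

ω = 2πf = 628300 rad/s
X_L = ωL = 106.8 Ω
Z = 810.0 + j106.8 Ω
|Z| = √(810.0² + 106.8²) = 817.0 Ω
I = V/|Z| = 189/817.0 = 231.3 mA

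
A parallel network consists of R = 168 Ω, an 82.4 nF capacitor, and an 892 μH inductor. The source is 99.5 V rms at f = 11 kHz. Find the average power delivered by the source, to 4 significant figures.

ω = 2πf = 69120 rad/s
X_L = ωL = 61.65 Ω
X_C = 1/(ωC) = 175.6 Ω
Parallel: admittances add. Y = 1/R + 1/(jωL) + jωC
Y = (0.005952 − j0.01053) S
|Y| = 0.01209 S → |Z| = 1/|Y| = 82.70 Ω, ∠Z = −∠Y = 60.51°
I = V/|Z| = 1.203 A
P = VI cos φ = 99.5 × 1.203 × cos(60.51°) = 58.93 W

58.93 W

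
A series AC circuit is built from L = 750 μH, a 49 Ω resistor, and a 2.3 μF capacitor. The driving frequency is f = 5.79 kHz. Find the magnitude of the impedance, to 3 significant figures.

ω = 2πf = 36380 rad/s
X_L = ωL = 27.3 Ω
X_C = 1/(ωC) = 12.0 Ω
Net reactance X = X_L − X_C = 15.3 Ω
Z = 49.0 + j15.3 Ω
|Z| = √(49.0² + 15.3²) = 51.3 Ω

51.3 Ω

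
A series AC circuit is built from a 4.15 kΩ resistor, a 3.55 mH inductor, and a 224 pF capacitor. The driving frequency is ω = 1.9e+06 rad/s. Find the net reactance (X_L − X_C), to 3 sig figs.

X_L = ωL = 6740 Ω
X_C = 1/(ωC) = 2350 Ω
X = 6740 − 2350 = 4400 Ω

4400 Ω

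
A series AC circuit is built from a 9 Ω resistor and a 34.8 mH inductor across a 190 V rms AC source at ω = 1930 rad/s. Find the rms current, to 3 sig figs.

X_L = ωL = 67.2 Ω
Z = 9.00 + j67.2 Ω
|Z| = √(9.00² + 67.2²) = 67.8 Ω
I = V/|Z| = 190/67.8 = 2.80 A

2.80 A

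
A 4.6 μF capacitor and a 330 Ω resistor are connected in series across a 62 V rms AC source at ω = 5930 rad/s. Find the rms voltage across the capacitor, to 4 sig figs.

6.845 V

X_C = 1/(ωC) = 36.66 Ω
Z = 330.0 − j36.66 Ω
|Z| = √(330.0² + 36.66²) = 332.0 Ω
I = V/|Z| = 186.7 mA
V_C = I·|Z_C| = 0.1867 × 36.66 = 6.845 V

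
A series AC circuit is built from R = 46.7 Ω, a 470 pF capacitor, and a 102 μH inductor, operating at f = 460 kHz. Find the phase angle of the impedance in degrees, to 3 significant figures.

-84.0°

ω = 2πf = 2.89e+06 rad/s
X_L = ωL = 295 Ω
X_C = 1/(ωC) = 736 Ω
Net reactance X = X_L − X_C = -441 Ω
Z = 46.7 − j441 Ω
|Z| = √(46.7² + 441²) = 444 Ω
∠Z = arctan(-441/46.7) = -84.0°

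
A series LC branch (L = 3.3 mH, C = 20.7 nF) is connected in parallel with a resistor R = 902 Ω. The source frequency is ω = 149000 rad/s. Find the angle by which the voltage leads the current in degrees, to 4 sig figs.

X_L = ωL = 491.7 Ω
X_C = 1/(ωC) = 324.2 Ω
Branch 1: Z₁ = R = 902.0 Ω
Branch 2 (series LC): Z₂ = j(X_L − X_C) = j167.5 Ω
Parallel: Z = Z₁Z₂/(Z₁+Z₂), |Z| = 164.7 Ω, ∠Z = 79.48°

79.48°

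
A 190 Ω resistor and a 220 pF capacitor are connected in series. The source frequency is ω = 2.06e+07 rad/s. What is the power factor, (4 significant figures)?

0.6525

X_C = 1/(ωC) = 220.7 Ω
Z = 190.0 − j220.7 Ω
|Z| = √(190.0² + 220.7²) = 291.2 Ω
∠Z = arctan(-220.7/190.0) = -49.27°
cos φ = cos(-49.27°) = 0.6525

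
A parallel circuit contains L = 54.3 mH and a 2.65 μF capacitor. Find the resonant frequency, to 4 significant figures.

ω₀ = 1/√(LC) = 1/√(0.0543 × 2.65e-06) = 2636 rad/s
f₀ = ω₀/(2π) = 419.6 Hz

419.6 Hz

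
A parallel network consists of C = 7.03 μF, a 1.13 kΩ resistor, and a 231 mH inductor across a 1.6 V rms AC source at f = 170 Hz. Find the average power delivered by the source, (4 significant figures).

2.265 mW

ω = 2πf = 1068 rad/s
X_L = ωL = 246.7 Ω
X_C = 1/(ωC) = 133.2 Ω
Parallel: admittances add. Y = 1/R + 1/(jωL) + jωC
Y = (0.0008850 + j0.003456) S
|Y| = 0.003568 S → |Z| = 1/|Y| = 280.3 Ω, ∠Z = −∠Y = -75.64°
I = V/|Z| = 5.708 mA
P = VI cos φ = 1.6 × 0.005708 × cos(-75.64°) = 2.265 mW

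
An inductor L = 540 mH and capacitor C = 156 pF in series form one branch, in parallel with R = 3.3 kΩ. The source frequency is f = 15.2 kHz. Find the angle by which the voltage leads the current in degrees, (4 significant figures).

ω = 2πf = 95500 rad/s
X_L = ωL = 51570 Ω
X_C = 1/(ωC) = 67120 Ω
Branch 1: Z₁ = R = 3300 Ω
Branch 2 (series LC): Z₂ = j(X_L − X_C) = −j15550 Ω
Parallel: Z = Z₁Z₂/(Z₁+Z₂), |Z| = 3228 Ω, ∠Z = -11.98°

-11.98°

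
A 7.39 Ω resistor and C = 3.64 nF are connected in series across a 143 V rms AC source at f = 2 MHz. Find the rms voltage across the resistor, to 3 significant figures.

ω = 2πf = 1.257e+07 rad/s
X_C = 1/(ωC) = 21.9 Ω
Z = 7.39 − j21.9 Ω
|Z| = √(7.39² + 21.9²) = 23.1 Ω
I = V/|Z| = 6.20 A
V_R = I·|Z_R| = 6.20 × 7.39 = 45.8 V

45.8 V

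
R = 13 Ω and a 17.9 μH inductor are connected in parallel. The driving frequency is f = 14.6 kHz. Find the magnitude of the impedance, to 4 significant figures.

ω = 2πf = 91730 rad/s
X_L = ωL = 1.642 Ω
Parallel: admittances add. Y = 1/R + 1/(jωL)
Y = (0.07692 − j0.6090) S
|Y| = 0.6138 S → |Z| = 1/|Y| = 1.629 Ω, ∠Z = −∠Y = 82.80°

1.629 Ω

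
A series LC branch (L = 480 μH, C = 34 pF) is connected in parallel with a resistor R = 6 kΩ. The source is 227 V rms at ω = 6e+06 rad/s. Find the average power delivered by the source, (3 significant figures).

8.59 W

X_L = ωL = 2880 Ω
X_C = 1/(ωC) = 4900 Ω
Branch 1: Z₁ = R = 6000 Ω
Branch 2 (series LC): Z₂ = j(X_L − X_C) = −j2020 Ω
Parallel: Z = Z₁Z₂/(Z₁+Z₂), |Z| = 1920 Ω, ∠Z = -71.4°
I = V/|Z| = 118 mA
P = VI cos φ = 227 × 0.118 × cos(-71.4°) = 8.59 W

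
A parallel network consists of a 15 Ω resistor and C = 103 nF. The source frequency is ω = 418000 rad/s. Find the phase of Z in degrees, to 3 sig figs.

X_C = 1/(ωC) = 23.2 Ω
Parallel: admittances add. Y = 1/R + jωC
Y = (0.0667 + j0.0431) S
|Y| = 0.0794 S → |Z| = 1/|Y| = 12.6 Ω, ∠Z = −∠Y = -32.9°

-32.9°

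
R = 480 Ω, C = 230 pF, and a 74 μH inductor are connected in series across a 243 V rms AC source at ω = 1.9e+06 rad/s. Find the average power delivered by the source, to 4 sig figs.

5.852 W

X_L = ωL = 140.6 Ω
X_C = 1/(ωC) = 2288 Ω
Net reactance X = X_L − X_C = -2148 Ω
Z = 480.0 − j2148 Ω
|Z| = √(480.0² + 2148²) = 2201 Ω
∠Z = arctan(-2148/480.0) = -77.40°
I = V/|Z| = 110.4 mA
P = VI cos φ = 243 × 0.1104 × cos(-77.40°) = 5.852 W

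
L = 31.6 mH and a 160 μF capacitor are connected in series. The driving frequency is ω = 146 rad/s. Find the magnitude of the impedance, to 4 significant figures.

X_L = ωL = 4.614 Ω
X_C = 1/(ωC) = 42.81 Ω
Net reactance X = X_L − X_C = -38.19 Ω
Z = − j38.19 Ω
|Z| = √(0² + 38.19²) = 38.19 Ω

38.19 Ω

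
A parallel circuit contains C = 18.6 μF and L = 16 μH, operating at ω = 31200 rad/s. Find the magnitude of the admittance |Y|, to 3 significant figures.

X_L = ωL = 0.499 Ω
X_C = 1/(ωC) = 1.72 Ω
Parallel: admittances add. Y = 1/(jωL) + jωC
Y = (0 − j1.42) S
|Y| = 1.42 S → |Z| = 1/|Y| = 0.703 Ω, ∠Z = −∠Y = 90.0°

1.42 S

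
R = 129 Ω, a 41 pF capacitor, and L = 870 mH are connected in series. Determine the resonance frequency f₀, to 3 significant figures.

ω₀ = 1/√(LC) = 1/√(0.87 × 4.1e-11) = 167400 rad/s
f₀ = ω₀/(2π) = 26.6 kHz

26.6 kHz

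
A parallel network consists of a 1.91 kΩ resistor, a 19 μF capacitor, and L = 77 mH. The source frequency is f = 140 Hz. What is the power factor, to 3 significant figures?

ω = 2πf = 879.6 rad/s
X_L = ωL = 67.7 Ω
X_C = 1/(ωC) = 59.8 Ω
Parallel: admittances add. Y = 1/R + 1/(jωL) + jωC
Y = (0.000524 + j0.00195) S
|Y| = 0.00202 S → |Z| = 1/|Y| = 495 Ω, ∠Z = −∠Y = -75.0°
cos φ = cos(-75.0°) = 0.259

0.259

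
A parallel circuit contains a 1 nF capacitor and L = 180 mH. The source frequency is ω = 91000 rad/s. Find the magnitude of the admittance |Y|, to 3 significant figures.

X_L = ωL = 16400 Ω
X_C = 1/(ωC) = 11000 Ω
Parallel: admittances add. Y = 1/(jωL) + jωC
Y = (0 + j2.99e-05) S
|Y| = 2.99e-05 S → |Z| = 1/|Y| = 33400 Ω, ∠Z = −∠Y = -90.0°

29.9 μS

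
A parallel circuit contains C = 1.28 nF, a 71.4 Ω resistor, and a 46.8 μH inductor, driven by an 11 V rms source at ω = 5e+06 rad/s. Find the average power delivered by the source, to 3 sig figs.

X_L = ωL = 234 Ω
X_C = 1/(ωC) = 156 Ω
Parallel: admittances add. Y = 1/R + 1/(jωL) + jωC
Y = (0.0140 + j0.00213) S
|Y| = 0.0142 S → |Z| = 1/|Y| = 70.6 Ω, ∠Z = −∠Y = -8.63°
I = V/|Z| = 156 mA
P = VI cos φ = 11 × 0.156 × cos(-8.63°) = 1.69 W

1.69 W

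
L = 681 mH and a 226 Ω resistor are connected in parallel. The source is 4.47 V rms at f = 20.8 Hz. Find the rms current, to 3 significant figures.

54.0 mA

ω = 2πf = 130.7 rad/s
X_L = ωL = 89.0 Ω
Parallel: admittances add. Y = 1/R + 1/(jωL)
Y = (0.00442 − j0.0112) S
|Y| = 0.0121 S → |Z| = 1/|Y| = 82.8 Ω, ∠Z = −∠Y = 68.5°
I = V/|Z| = 4.47/82.8 = 54.0 mA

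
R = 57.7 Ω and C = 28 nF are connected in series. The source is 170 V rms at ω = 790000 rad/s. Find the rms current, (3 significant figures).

2.32 A

X_C = 1/(ωC) = 45.2 Ω
Z = 57.7 − j45.2 Ω
|Z| = √(57.7² + 45.2²) = 73.3 Ω
I = V/|Z| = 170/73.3 = 2.32 A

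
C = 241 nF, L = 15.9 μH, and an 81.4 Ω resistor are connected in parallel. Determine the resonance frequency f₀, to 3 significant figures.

ω₀ = 1/√(LC) = 1/√(1.59e-05 × 2.41e-07) = 510800 rad/s
f₀ = ω₀/(2π) = 81.3 kHz

81.3 kHz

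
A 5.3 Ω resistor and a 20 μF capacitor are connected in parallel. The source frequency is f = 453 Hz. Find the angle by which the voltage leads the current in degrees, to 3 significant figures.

ω = 2πf = 2846 rad/s
X_C = 1/(ωC) = 17.6 Ω
Parallel: admittances add. Y = 1/R + jωC
Y = (0.189 + j0.0569) S
|Y| = 0.197 S → |Z| = 1/|Y| = 5.07 Ω, ∠Z = −∠Y = -16.8°

-16.8°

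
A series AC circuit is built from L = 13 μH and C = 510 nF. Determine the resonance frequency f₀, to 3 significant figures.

61.8 kHz

ω₀ = 1/√(LC) = 1/√(1.3e-05 × 5.1e-07) = 388400 rad/s
f₀ = ω₀/(2π) = 61.8 kHz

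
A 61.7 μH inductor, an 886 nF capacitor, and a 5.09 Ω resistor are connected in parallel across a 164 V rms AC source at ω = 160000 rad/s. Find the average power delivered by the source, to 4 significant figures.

X_L = ωL = 9.872 Ω
X_C = 1/(ωC) = 7.054 Ω
Parallel: admittances add. Y = 1/R + 1/(jωL) + jωC
Y = (0.1965 + j0.04046) S
|Y| = 0.2006 S → |Z| = 1/|Y| = 4.985 Ω, ∠Z = −∠Y = -11.64°
I = V/|Z| = 32.90 A
P = VI cos φ = 164 × 32.90 × cos(-11.64°) = 5.284 kW

5.284 kW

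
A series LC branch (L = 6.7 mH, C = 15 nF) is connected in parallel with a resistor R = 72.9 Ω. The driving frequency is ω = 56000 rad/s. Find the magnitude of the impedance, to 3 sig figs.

X_L = ωL = 375 Ω
X_C = 1/(ωC) = 1190 Ω
Branch 1: Z₁ = R = 72.9 Ω
Branch 2 (series LC): Z₂ = j(X_L − X_C) = −j815 Ω
Parallel: Z = Z₁Z₂/(Z₁+Z₂), |Z| = 72.6 Ω, ∠Z = -5.11°

72.6 Ω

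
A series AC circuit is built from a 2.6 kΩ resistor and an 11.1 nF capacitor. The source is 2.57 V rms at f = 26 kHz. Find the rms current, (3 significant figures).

967 μA

ω = 2πf = 163400 rad/s
X_C = 1/(ωC) = 551 Ω
Z = 2600 − j551 Ω
|Z| = √(2600² + 551²) = 2660 Ω
I = V/|Z| = 2.57/2660 = 967 μA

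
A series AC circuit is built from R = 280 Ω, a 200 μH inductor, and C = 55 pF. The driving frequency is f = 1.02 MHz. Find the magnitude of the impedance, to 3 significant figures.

1580 Ω

ω = 2πf = 6.409e+06 rad/s
X_L = ωL = 1280 Ω
X_C = 1/(ωC) = 2840 Ω
Net reactance X = X_L − X_C = -1560 Ω
Z = 280 − j1560 Ω
|Z| = √(280² + 1560²) = 1580 Ω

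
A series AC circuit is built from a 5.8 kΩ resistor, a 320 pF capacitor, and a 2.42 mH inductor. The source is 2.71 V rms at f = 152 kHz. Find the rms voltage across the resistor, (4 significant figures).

ω = 2πf = 955000 rad/s
X_L = ωL = 2311 Ω
X_C = 1/(ωC) = 3272 Ω
Net reactance X = X_L − X_C = -960.9 Ω
Z = 5800 − j960.9 Ω
|Z| = √(5800² + 960.9²) = 5879 Ω
I = V/|Z| = 461.0 μA
V_R = I·|Z_R| = 0.0004610 × 5800 = 2.674 V

2.674 V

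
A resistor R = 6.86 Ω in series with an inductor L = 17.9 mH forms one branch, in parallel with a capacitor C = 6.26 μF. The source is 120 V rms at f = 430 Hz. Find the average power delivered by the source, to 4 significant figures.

ω = 2πf = 2702 rad/s
X_L = ωL = 48.36 Ω
X_C = 1/(ωC) = 59.13 Ω
Branch 1 (R+jX_L): Z₁ = 6.860 + j48.36 Ω, |Z₁| = 48.85 Ω
Branch 2 (−jX_C): Z₂ = −j59.13 Ω
Parallel: Z = Z₁Z₂/(Z₁+Z₂), |Z| = 226.3 Ω, ∠Z = 49.42°
I = V/|Z| = 530.4 mA
P = VI cos φ = 120 × 0.5304 × cos(49.42°) = 41.40 W

41.40 W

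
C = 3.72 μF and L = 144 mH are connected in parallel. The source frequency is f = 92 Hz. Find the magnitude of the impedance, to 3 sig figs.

101 Ω

ω = 2πf = 578.1 rad/s
X_L = ωL = 83.2 Ω
X_C = 1/(ωC) = 465 Ω
Parallel: admittances add. Y = 1/(jωL) + jωC
Y = (0 − j0.00986) S
|Y| = 0.00986 S → |Z| = 1/|Y| = 101 Ω, ∠Z = −∠Y = 90.0°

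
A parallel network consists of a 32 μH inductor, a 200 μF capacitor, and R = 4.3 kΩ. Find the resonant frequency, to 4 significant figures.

1.989 kHz

ω₀ = 1/√(LC) = 1/√(3.2e-05 × 0.0002) = 12500 rad/s
f₀ = ω₀/(2π) = 1.989 kHz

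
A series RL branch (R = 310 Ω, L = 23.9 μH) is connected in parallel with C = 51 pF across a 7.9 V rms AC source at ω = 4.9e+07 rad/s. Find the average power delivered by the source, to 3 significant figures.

X_L = ωL = 1170 Ω
X_C = 1/(ωC) = 400 Ω
Branch 1 (R+jX_L): Z₁ = 310 + j1170 Ω, |Z₁| = 1210 Ω
Branch 2 (−jX_C): Z₂ = −j400 Ω
Parallel: Z = Z₁Z₂/(Z₁+Z₂), |Z| = 583 Ω, ∠Z = -82.9°
I = V/|Z| = 13.5 mA
P = VI cos φ = 7.9 × 0.0135 × cos(-82.9°) = 13.2 mW

13.2 mW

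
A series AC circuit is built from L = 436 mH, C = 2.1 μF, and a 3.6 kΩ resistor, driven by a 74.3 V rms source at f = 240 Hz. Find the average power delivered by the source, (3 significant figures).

ω = 2πf = 1508 rad/s
X_L = ωL = 657 Ω
X_C = 1/(ωC) = 316 Ω
Net reactance X = X_L − X_C = 342 Ω
Z = 3600 + j342 Ω
|Z| = √(3600² + 342²) = 3620 Ω
∠Z = arctan(342/3600) = 5.42°
I = V/|Z| = 20.5 mA
P = VI cos φ = 74.3 × 0.0205 × cos(5.42°) = 1.52 W

1.52 W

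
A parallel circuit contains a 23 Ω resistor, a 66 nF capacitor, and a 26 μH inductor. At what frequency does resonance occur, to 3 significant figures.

ω₀ = 1/√(LC) = 1/√(2.6e-05 × 6.6e-08) = 763400 rad/s
f₀ = ω₀/(2π) = 121 kHz

121 kHz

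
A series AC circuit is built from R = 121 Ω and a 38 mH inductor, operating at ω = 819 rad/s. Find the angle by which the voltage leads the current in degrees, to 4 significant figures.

X_L = ωL = 31.12 Ω
Z = 121.0 + j31.12 Ω
|Z| = √(121.0² + 31.12²) = 124.9 Ω
∠Z = arctan(31.12/121.0) = 14.42°

14.42°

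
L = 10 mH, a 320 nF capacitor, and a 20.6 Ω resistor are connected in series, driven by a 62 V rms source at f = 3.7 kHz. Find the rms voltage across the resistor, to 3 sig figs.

12.7 V

ω = 2πf = 23250 rad/s
X_L = ωL = 232 Ω
X_C = 1/(ωC) = 134 Ω
Net reactance X = X_L − X_C = 98.1 Ω
Z = 20.6 + j98.1 Ω
|Z| = √(20.6² + 98.1²) = 100 Ω
I = V/|Z| = 619 mA
V_R = I·|Z_R| = 0.619 × 20.6 = 12.7 V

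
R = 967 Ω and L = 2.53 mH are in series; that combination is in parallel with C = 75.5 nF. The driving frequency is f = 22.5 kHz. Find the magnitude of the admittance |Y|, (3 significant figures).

ω = 2πf = 141400 rad/s
X_L = ωL = 358 Ω
X_C = 1/(ωC) = 93.7 Ω
Branch 1 (R+jX_L): Z₁ = 967 + j358 Ω, |Z₁| = 1030 Ω
Branch 2 (−jX_C): Z₂ = −j93.7 Ω
Parallel: Z = Z₁Z₂/(Z₁+Z₂), |Z| = 96.4 Ω, ∠Z = -85.0°
|Y| = 1/|Z| = 10.4 mS

10.4 mS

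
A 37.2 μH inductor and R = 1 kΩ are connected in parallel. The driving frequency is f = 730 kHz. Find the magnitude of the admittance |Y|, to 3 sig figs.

ω = 2πf = 4.587e+06 rad/s
X_L = ωL = 171 Ω
Parallel: admittances add. Y = 1/R + 1/(jωL)
Y = (0.00100 − j0.00586) S
|Y| = 0.00595 S → |Z| = 1/|Y| = 168 Ω, ∠Z = −∠Y = 80.3°

5.95 mS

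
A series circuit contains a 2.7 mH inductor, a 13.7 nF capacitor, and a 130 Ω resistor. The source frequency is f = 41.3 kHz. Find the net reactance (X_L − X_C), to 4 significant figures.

ω = 2πf = 259500 rad/s
X_L = ωL = 700.6 Ω
X_C = 1/(ωC) = 281.3 Ω
X = 700.6 − 281.3 = 419.4 Ω

419.4 Ω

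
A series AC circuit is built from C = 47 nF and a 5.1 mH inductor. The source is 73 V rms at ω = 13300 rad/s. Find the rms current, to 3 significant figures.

47.7 mA

X_L = ωL = 67.8 Ω
X_C = 1/(ωC) = 1600 Ω
Net reactance X = X_L − X_C = -1530 Ω
Z = − j1530 Ω
|Z| = √(0² + 1530²) = 1530 Ω
I = V/|Z| = 73/1530 = 47.7 mA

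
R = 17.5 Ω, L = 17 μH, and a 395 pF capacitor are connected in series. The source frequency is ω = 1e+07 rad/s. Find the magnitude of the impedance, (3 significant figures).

85.0 Ω

X_L = ωL = 170 Ω
X_C = 1/(ωC) = 253 Ω
Net reactance X = X_L − X_C = -83.2 Ω
Z = 17.5 − j83.2 Ω
|Z| = √(17.5² + 83.2²) = 85.0 Ω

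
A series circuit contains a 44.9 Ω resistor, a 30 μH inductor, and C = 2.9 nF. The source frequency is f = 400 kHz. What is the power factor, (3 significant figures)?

ω = 2πf = 2.513e+06 rad/s
X_L = ωL = 75.4 Ω
X_C = 1/(ωC) = 137 Ω
Net reactance X = X_L − X_C = -61.8 Ω
Z = 44.9 − j61.8 Ω
|Z| = √(44.9² + 61.8²) = 76.4 Ω
∠Z = arctan(-61.8/44.9) = -54.0°
cos φ = cos(-54.0°) = 0.588

0.588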